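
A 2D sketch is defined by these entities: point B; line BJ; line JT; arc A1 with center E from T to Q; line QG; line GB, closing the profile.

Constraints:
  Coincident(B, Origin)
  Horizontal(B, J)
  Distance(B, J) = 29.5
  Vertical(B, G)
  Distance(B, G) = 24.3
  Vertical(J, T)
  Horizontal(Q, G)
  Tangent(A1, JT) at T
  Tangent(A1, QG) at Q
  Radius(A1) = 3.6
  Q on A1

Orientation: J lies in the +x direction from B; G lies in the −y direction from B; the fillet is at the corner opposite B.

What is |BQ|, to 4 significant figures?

35.51

B is at the origin; B and J share the same y with |BJ| = 29.5 and J on the +x side, so J = (29.50, 0.000). BG is vertical with |BG| = 24.3 and G on the −y side, so G = (0.000, -24.30). The virtual corner opposite B is at (29.50, -24.30). Since A1 is tangent to JT there, ET ⟂ JT and since A1 is tangent to QG there, EQ ⟂ QG, with radius 3.6, so the center E sits 3.6 in from both sides at E = (25.90, -20.70). That places the tangent points at T = (29.50, -20.70) on JT and Q = (25.90, -24.30) on QG. Then |BQ| = |Q − B| = 35.51.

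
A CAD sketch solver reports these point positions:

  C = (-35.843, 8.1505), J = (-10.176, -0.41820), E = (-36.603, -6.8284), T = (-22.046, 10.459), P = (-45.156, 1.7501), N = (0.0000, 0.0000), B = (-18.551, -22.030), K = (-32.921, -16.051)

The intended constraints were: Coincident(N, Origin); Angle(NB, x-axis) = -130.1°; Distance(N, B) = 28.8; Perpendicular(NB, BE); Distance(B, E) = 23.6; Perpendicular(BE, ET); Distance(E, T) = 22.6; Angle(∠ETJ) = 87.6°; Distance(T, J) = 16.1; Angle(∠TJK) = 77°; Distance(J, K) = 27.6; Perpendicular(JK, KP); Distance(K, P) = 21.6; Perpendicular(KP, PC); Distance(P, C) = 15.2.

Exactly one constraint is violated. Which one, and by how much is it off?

Distance(P, C) = 15.2 — off by 3.90.

N = (0.00, 0.00) ✓; NB at -130.1° ✓; |NB| = 28.80 ✓; ∠(NB, BE) = 90.00° ✓; |BE| = 23.60 ✓; ∠(BE, ET) = 90.00° ✓; |ET| = 22.60 ✓; ∠ETJ = 87.60° ✓; |TJ| = 16.10 ✓; ∠TJK = 77.00° ✓; |JK| = 27.60 ✓; ∠(JK, KP) = 90.00° ✓; |KP| = 21.60 ✓; ∠(KP, PC) = 90.00° ✓; |PC| = 11.30 ✗.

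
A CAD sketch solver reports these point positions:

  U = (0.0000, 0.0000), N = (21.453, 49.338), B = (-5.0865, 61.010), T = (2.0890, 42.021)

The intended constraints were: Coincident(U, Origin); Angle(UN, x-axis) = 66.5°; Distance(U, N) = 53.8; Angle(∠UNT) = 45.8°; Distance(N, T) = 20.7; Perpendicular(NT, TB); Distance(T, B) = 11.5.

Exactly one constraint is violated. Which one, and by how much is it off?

Distance(T, B) = 11.5 — off by 8.80.

U = (0.00, 0.00) ✓; UN at 66.50° ✓; |UN| = 53.80 ✓; ∠UNT = 45.80° ✓; |NT| = 20.70 ✓; ∠(NT, TB) = 90.00° ✓; |TB| = 20.30 ✗.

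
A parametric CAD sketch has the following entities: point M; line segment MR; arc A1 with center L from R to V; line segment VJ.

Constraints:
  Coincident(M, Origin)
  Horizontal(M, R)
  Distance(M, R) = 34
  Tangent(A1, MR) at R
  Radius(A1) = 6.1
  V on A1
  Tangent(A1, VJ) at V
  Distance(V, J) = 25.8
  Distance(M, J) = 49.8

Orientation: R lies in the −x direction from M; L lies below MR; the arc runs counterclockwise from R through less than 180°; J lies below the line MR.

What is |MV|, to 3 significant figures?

40.6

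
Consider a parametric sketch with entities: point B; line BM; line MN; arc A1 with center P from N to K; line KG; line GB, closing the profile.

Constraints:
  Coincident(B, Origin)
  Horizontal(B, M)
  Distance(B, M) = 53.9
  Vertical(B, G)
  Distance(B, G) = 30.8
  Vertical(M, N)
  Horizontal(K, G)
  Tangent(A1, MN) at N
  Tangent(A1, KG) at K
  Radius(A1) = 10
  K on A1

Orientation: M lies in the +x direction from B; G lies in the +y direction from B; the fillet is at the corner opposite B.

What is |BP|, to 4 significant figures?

48.58

BG is vertical with |BG| = 30.8 and G on the +y side, so G = (0.000, 30.80). The virtual corner opposite B is at (53.90, 30.80). Since A1 is tangent to MN there, PN ⟂ MN and the tangent condition forces PK to be normal to KG, with radius 10.0, so the center P sits 10.0 in from both sides at P = (43.90, 20.80). Then |BP| = |P − B| = 48.58.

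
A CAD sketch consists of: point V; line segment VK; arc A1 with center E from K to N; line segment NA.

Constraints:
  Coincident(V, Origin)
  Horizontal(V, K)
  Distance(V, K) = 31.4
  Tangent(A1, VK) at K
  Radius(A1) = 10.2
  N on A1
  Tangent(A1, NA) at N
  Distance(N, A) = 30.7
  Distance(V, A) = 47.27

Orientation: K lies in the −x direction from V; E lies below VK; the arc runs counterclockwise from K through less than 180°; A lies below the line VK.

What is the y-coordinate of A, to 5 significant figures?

-41.393

V is at the origin; VK is horizontal with |VK| = 31.4 and K on the −x side, so K = (-31.400, 0.0000). A1 meets VK tangentially, so EK is at right angles to VK, so E = K + (0, -10.2) = (-31.400, -10.200). Since EN ⟂ NA (tangency), |EA| = √(10.2² + 30.7²) = 32.350 regardless of where N sits on A1. So A lies on both circle(V, 47.27) and circle(E, 32.350); the below-VK intersection is A = (-22.826, -41.393). N is the foot of the tangent from A: N = (-39.881, -15.866).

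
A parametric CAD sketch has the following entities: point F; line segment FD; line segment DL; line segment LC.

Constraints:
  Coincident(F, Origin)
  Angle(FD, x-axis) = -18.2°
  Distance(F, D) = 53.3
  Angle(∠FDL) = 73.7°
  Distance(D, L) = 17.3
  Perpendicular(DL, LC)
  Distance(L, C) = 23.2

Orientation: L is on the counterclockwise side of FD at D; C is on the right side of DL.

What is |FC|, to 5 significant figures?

74.394

∠FDL = 73.7°, so DL runs at -18.2° + (180° − 73.7°) = 88.100° from the x-axis; with |DL| = 17.3, L = D + 17.3·(cos 88.100°, sin 88.100°) = (51.207, 0.64304). DL ⟂ LC; with |LC| = 23.2 on the right of DL, C = L + 23.2·(0.99945, -0.033155) = (74.394, -0.12616). Then |FC| = |C − F| = 74.394.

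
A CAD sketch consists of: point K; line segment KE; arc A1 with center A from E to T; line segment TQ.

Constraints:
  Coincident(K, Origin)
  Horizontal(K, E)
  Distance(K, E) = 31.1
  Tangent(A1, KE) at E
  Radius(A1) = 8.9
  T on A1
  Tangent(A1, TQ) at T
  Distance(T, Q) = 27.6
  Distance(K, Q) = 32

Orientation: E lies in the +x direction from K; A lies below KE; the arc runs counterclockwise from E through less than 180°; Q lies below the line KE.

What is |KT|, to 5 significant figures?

23.617

K is at the origin; KE is horizontal with |KE| = 31.1 and E on the +x side, so E = (31.100, 0.0000). Tangency of A1 to KE means the radius AE is perpendicular to KE, so A = E + (0, -8.9) = (31.100, -8.9000). Since AT ⟂ TQ (tangency), |AQ| = √(8.9² + 27.6²) = 28.999 regardless of where T sits on A1. So Q lies on both circle(K, 32.0) and circle(A, 28.999); the below-KE intersection is Q = (11.186, -29.981). T is the foot of the tangent from Q: T = (23.067, -5.0690).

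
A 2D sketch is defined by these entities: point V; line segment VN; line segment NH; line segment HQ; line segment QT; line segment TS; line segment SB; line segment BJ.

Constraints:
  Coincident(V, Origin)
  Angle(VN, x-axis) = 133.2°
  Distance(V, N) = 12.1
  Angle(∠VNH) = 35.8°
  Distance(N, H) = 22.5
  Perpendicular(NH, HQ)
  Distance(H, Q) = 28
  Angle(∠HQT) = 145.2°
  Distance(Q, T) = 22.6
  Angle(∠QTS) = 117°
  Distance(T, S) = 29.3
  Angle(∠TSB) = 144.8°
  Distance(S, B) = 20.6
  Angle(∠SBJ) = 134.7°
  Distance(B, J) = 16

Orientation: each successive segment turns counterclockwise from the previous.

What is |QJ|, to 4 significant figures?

59.51

V is at the origin; VN runs at 133.2° with length 12.1, so N = (-8.283, 8.821). ∠VNH = 35.8° gives NH at -82.60° from the x-axis; with |NH| = 22.5, H = (-5.385, -13.49). NH ⟂ HQ, so HQ runs at 7.400°; with |HQ| = 28.0, Q = (22.38, -9.886). ∠HQT = 145.2° gives QT at 42.20° from the x-axis; with |QT| = 22.6, T = (39.12, 5.295). ∠QTS = 117.0° gives TS at 105.2° from the x-axis; with |TS| = 29.3, S = (31.44, 33.57). ∠TSB = 144.8° gives SB at 140.4° from the x-axis; with |SB| = 20.6, B = (15.57, 46.70). ∠SBJ = 134.7° gives BJ at -174.3° from the x-axis; with |BJ| = 16.0, J = (-0.3517, 45.11). Then |QJ| = |J − Q| = 59.51.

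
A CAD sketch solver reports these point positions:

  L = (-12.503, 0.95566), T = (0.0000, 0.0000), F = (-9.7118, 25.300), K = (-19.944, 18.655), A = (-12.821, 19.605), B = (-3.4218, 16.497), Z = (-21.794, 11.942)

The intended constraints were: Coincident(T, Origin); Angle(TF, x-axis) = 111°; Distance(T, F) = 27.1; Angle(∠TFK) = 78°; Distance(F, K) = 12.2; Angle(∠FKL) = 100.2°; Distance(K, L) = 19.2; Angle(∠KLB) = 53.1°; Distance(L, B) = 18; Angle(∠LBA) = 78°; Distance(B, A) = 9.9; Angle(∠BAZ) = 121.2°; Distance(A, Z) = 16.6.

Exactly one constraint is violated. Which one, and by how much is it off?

Distance(A, Z) = 16.6 — off by 4.80.

T = (0.00, 0.00) ✓; TF at 111.0° ✓; |TF| = 27.10 ✓; ∠TFK = 78.00° ✓; |FK| = 12.20 ✓; ∠FKL = 100.2° ✓; |KL| = 19.20 ✓; ∠KLB = 53.10° ✓; |LB| = 18.00 ✓; ∠LBA = 78.00° ✓; |BA| = 9.900 ✓; ∠BAZ = 121.2° ✓; |AZ| = 11.80 ✗.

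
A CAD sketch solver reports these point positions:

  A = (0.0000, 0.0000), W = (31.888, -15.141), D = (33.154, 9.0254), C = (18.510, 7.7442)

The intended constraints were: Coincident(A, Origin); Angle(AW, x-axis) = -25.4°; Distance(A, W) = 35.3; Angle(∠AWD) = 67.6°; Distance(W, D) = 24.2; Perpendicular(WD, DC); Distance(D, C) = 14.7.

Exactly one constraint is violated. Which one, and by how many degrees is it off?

Perpendicular(WD, DC) — off by 8.00°.

A = (0.00, 0.00) ✓; AW at -25.40° ✓; |AW| = 35.30 ✓; ∠AWD = 67.60° ✓; |WD| = 24.20 ✓; ∠(WD, DC) = 98.00° ✗; |DC| = 14.70 ✓.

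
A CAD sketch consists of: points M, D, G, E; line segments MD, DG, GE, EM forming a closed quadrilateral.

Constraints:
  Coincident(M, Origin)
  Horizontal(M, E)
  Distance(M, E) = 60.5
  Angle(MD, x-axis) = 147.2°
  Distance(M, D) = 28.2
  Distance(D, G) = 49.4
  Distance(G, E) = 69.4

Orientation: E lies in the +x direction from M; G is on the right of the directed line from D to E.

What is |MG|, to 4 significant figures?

29.40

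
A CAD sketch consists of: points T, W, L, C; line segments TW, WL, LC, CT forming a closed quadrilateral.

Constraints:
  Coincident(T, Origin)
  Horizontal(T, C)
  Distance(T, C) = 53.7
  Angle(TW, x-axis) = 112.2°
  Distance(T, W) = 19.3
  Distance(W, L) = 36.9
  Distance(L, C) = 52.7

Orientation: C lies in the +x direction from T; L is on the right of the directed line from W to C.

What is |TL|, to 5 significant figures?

17.725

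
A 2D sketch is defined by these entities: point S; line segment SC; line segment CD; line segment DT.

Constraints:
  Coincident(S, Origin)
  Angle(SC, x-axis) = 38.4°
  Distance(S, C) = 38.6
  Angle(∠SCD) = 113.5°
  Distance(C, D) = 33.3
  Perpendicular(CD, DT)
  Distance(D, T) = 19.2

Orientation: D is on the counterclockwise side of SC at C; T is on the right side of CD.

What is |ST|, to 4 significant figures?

73.16

S is at the origin; SC runs at 38.4° with length 38.6, so C = 38.6·(cos 38.4°, sin 38.4°) = (30.25, 23.98). ∠SCD = 113.5°, so CD runs at 38.4° + (180° − 113.5°) = 104.9° from the x-axis; with |CD| = 33.3, D = C + 33.3·(cos 104.9°, sin 104.9°) = (21.69, 56.16). The perpendicularity gives DT at right angles to CD; with |DT| = 19.2 on the right of CD, T = D + 19.2·(0.9664, 0.2571) = (40.24, 61.09). Then |ST| = |T − S| = 73.16.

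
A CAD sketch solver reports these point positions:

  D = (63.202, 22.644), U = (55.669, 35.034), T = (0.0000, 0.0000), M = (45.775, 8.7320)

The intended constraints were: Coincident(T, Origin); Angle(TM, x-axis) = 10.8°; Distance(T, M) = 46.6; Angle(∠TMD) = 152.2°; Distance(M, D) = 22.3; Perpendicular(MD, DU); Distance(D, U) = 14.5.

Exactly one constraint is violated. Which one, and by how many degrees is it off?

Perpendicular(MD, DU) — off by 7.30°.

T = (0.00, 0.00) ✓; TM at 10.80° ✓; |TM| = 46.60 ✓; ∠TMD = 152.2° ✓; |MD| = 22.30 ✓; ∠(MD, DU) = 82.70° ✗; |DU| = 14.50 ✓.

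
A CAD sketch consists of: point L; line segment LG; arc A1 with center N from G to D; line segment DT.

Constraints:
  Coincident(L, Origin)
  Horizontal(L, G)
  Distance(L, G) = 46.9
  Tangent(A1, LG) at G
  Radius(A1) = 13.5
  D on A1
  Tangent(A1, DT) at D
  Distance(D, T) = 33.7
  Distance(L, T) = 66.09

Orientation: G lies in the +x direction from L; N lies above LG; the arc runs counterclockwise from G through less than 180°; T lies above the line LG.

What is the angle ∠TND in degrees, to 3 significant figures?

68.2°

Checks: |LG| = 46.90 ✓; ∠(NG, GL) = 90.00° ✓; |ND| = 13.50 ✓; ∠(ND, DT) = 90.00° ✓; |DT| = 33.70 ✓; |LT| = 66.09 ✓.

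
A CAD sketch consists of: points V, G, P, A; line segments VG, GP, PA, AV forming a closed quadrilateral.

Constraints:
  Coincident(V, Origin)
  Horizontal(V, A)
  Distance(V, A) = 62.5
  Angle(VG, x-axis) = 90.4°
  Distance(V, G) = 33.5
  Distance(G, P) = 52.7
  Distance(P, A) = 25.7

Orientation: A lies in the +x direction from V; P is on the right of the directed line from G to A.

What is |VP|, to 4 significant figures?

37.26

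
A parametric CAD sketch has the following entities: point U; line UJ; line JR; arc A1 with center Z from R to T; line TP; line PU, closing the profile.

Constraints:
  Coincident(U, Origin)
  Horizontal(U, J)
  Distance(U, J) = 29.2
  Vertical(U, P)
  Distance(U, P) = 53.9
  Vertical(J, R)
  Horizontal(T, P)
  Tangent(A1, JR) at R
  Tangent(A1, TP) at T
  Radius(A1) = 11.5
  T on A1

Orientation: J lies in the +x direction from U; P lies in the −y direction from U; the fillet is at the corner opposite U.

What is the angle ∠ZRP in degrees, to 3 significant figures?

21.5°

U is at the origin; U and J share the same y with |UJ| = 29.2 and J on the +x side, so J = (29.2, 0.00). UP is vertical with |UP| = 53.9 and P on the −y side, so P = (0.00, -53.9). The virtual corner opposite U is at (29.2, -53.9). Tangency of A1 to JR means the radius ZR is perpendicular to JR and A1 meets TP tangentially, so ZT is at right angles to TP, with radius 11.5, so the center Z sits 11.5 in from both sides at Z = (17.7, -42.4). That places the tangent points at R = (29.2, -42.4) on JR and T = (17.7, -53.9) on TP. Then cos ∠ZRP = RZ·RP / (|RZ||RP|), giving 21.5°.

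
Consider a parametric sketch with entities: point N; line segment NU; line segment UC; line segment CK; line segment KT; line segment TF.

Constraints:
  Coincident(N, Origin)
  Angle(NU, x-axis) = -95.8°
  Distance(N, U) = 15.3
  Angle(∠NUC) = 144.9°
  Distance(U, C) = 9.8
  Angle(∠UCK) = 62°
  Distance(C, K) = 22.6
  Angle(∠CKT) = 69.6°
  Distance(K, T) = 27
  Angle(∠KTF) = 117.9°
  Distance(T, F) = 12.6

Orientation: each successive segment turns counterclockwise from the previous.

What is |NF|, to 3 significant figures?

20.9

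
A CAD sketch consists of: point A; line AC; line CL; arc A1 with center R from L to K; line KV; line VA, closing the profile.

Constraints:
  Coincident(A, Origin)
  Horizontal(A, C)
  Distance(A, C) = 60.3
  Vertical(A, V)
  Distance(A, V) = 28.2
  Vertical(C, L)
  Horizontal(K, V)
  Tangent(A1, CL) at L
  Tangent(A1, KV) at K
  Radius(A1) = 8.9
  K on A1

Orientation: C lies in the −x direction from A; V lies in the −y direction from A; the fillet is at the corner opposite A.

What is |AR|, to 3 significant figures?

54.9

AV is vertical with |AV| = 28.2 and V on the −y side, so V = (0.00, -28.2). The virtual corner opposite A is at (-60.3, -28.2). Since A1 is tangent to CL there, RL ⟂ CL and the tangent condition forces RK to be normal to KV, with radius 8.9, so the center R sits 8.9 in from both sides at R = (-51.4, -19.3). Then |AR| = |R − A| = 54.9.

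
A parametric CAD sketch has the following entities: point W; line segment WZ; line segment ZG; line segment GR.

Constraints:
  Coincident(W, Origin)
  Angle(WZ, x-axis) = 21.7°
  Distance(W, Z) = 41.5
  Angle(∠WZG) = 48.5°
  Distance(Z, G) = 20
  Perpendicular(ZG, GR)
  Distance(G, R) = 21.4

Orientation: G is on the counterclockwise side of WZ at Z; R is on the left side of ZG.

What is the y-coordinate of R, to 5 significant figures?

5.2607

∠WZG = 48.5°, so ZG runs at 21.7° + (180° − 48.5°) = 153.20° from the x-axis; with |ZG| = 20.0, G = Z + 20.0·(cos 153.20°, sin 153.20°) = (20.707, 24.362). The perpendicularity gives GR at right angles to ZG; with |GR| = 21.4 on the left of ZG, R = G + 21.4·(-0.45088, -0.89259) = (11.059, 5.2607). So R.y = 5.2607.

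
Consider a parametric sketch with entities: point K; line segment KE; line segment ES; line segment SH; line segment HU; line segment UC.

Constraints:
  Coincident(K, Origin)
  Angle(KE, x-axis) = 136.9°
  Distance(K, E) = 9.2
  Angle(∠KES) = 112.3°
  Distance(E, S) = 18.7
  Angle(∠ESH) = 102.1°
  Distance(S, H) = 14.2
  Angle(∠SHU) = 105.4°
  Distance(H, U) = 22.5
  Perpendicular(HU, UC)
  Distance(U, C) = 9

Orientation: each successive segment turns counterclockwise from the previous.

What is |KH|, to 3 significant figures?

25.7

K is at the origin; KE runs at 136.9° with length 9.2, so E = (-6.72, 6.29). ∠KES = 112.3° gives ES at -155° from the x-axis; with |ES| = 18.7, S = (-23.7, -1.50). ∠ESH = 102.1° gives SH at -77.5° from the x-axis; with |SH| = 14.2, H = (-20.6, -15.4). Then |KH| = |H − K| = 25.7.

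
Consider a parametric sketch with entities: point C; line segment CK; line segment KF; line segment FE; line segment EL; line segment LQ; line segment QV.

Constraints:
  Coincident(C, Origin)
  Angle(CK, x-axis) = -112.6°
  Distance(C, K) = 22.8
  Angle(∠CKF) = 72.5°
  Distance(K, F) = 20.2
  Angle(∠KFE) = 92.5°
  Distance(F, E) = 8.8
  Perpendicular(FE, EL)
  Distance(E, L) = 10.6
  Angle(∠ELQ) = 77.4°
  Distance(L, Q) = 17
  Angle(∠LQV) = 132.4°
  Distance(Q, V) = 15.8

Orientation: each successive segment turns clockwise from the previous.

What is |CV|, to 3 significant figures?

42.4

C is at the origin; CK runs at -112.6° with length 22.8, so K = (-8.76, -21.0). ∠CKF = 72.5° gives KF at 140° from the x-axis; with |KF| = 20.2, F = (-24.2, -8.04). ∠KFE = 92.5° gives FE at 52.4° from the x-axis; with |FE| = 8.8, E = (-18.8, -1.07). The perpendicularity gives EL at right angles to FE, so EL runs at -37.6°; with |EL| = 10.6, L = (-10.4, -7.53). ∠ELQ = 77.4° gives LQ at -140° from the x-axis; with |LQ| = 17.0, Q = (-23.5, -18.4). ∠LQV = 132.4° gives QV at 172° from the x-axis; with |QV| = 15.8, V = (-39.2, -16.3). Then |CV| = |V − C| = 42.4.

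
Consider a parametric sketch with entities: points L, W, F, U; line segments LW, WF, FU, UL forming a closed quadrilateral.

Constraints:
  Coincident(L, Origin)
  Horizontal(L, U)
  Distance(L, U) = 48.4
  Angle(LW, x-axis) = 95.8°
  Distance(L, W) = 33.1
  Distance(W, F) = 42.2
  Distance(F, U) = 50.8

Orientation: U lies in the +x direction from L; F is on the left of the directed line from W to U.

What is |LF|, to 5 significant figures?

60.704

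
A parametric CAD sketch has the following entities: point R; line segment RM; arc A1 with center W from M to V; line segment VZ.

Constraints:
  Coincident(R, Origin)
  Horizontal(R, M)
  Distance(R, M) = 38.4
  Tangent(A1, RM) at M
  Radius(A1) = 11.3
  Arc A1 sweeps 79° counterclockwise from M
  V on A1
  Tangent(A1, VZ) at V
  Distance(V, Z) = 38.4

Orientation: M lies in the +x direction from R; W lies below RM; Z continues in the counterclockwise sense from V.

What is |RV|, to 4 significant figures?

28.80

R is at the origin; R and M share the same y with |RM| = 38.4 and M on the +x side, so M = (38.40, 0.000). Tangency of A1 to RM means the radius WM is perpendicular to RM, so W = M + (0, -11.3) = (38.40, -11.30). On A1, M sits at bearing 90° from W; a 79° counterclockwise sweep puts V at bearing 169°, so V = W + 11.3·(cos 169°, sin 169°) = (27.31, -9.144). Then |RV| = |V − R| = 28.80.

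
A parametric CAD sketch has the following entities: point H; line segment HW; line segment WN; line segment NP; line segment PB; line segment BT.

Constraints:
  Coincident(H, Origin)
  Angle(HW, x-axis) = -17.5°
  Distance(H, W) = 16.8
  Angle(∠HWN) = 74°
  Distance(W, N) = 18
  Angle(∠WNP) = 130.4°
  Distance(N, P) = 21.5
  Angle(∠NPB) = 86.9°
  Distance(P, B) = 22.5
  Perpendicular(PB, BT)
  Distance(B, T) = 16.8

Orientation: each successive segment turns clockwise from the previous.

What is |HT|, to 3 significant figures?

0.919

∠NPB = 86.9° gives PB at 93.8° from the x-axis; with |PB| = 22.5, B = (-16.7, -0.194). PB is perpendicular to BT, so BT runs at 3.80°; with |BT| = 16.8, T = (0.0152, 0.919). Then |HT| = |T − H| = 0.919.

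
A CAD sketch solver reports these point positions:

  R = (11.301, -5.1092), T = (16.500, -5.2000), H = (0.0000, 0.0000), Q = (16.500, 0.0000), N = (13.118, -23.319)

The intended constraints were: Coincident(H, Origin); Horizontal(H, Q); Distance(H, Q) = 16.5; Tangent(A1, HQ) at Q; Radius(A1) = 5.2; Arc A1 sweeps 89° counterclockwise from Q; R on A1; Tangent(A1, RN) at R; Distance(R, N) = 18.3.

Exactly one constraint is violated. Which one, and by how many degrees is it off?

Tangent(A1, RN) at R — off by 6.70°.

H = (0.00, 0.00) ✓; H.y = 0.00, Q.y = 0.00 ✓; |HQ| = 16.50 ✓; ∠(TQ, QH) = 90.00° ✓; |TQ| = 5.200 ✓; bearing(T→R) − bearing(T→Q) = 89.00° ✓; |TR| = 5.200 ✓; ∠(TR, RN) = 83.30° ✗; |RN| = 18.30 ✓.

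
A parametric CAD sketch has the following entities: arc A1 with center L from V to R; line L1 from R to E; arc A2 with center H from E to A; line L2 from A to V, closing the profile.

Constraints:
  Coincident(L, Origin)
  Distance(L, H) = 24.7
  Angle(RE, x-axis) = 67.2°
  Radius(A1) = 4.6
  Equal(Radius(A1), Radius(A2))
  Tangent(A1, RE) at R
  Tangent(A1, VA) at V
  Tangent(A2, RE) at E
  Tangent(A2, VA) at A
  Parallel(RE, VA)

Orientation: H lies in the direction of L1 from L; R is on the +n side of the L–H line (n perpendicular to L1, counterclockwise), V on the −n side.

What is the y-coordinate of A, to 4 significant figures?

20.99

Tangency of A1 to both parallel lines with radius 4.6 puts R and V at L ± 4.6·n: R = (-4.241, 1.783), V = (4.241, -1.783). Equal radii place E and A the same way about H: E = H + 4.6·n = (5.331, 24.55), A = H − 4.6·n = (13.81, 20.99). So A.y = 20.99.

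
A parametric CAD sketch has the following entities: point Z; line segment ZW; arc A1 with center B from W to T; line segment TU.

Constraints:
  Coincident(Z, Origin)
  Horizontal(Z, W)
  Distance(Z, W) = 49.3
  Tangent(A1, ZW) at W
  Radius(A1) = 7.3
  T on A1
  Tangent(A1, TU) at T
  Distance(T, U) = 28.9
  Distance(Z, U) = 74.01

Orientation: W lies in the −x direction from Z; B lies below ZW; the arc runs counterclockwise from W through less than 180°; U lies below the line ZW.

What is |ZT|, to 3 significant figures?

56.2

Z is at the origin; Z and W share the same y with |ZW| = 49.3 and W on the −x side, so W = (-49.3, 0.00). The tangent condition forces BW to be normal to ZW, so B = W + (0, -7.3) = (-49.3, -7.30). Since BT ⟂ TU (tangency), |BU| = √(7.3² + 28.9²) = 29.8 regardless of where T sits on A1. So U lies on both circle(Z, 74.01) and circle(B, 29.8); the below-ZW intersection is U = (-67.1, -31.2). T is the foot of the tangent from U: T = (-56.0, -4.50).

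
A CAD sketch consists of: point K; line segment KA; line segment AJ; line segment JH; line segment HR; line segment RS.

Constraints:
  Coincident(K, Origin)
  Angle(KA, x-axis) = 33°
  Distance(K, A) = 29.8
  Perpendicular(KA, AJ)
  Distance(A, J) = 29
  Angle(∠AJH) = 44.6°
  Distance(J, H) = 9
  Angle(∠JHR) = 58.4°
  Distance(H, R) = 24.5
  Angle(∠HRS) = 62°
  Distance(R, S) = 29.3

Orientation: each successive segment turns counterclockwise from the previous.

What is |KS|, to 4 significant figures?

60.34

∠JHR = 58.4° gives HR at 20.00° from the x-axis; with |HR| = 24.5, R = (30.41, 40.12). ∠HRS = 62.0° gives RS at 138.0° from the x-axis; with |RS| = 29.3, S = (8.636, 59.72). Then |KS| = |S − K| = 60.34.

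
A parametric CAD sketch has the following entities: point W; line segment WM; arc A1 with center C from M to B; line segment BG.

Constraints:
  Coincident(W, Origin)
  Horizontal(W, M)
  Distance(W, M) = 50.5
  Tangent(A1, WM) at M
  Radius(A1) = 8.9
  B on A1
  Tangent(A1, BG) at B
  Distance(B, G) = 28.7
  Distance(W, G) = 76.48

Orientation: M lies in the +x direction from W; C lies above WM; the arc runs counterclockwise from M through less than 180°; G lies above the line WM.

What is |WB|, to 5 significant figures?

59.049

W is at the origin; WM is horizontal with |WM| = 50.5 and M on the +x side, so M = (50.500, 0.0000). Since A1 is tangent to WM there, CM ⟂ WM, so C = M + (0, 8.9) = (50.500, 8.9000). Since CB ⟂ BG (tangency), |CG| = √(8.9² + 28.7²) = 30.048 regardless of where B sits on A1. So G lies on both circle(W, 76.48) and circle(C, 30.048); the above-WM intersection is G = (69.309, 32.333). B is the foot of the tangent from G: B = (58.779, 5.6347).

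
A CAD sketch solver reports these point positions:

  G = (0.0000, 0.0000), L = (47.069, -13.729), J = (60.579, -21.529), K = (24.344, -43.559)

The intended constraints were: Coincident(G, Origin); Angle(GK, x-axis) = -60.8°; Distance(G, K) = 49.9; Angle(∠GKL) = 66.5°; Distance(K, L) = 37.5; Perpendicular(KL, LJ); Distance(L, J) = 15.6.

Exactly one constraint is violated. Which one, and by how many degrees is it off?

Perpendicular(KL, LJ) — off by 7.30°.

G = (0.00, 0.00) ✓; GK at -60.80° ✓; |GK| = 49.90 ✓; ∠GKL = 66.50° ✓; |KL| = 37.50 ✓; ∠(KL, LJ) = 82.70° ✗; |LJ| = 15.60 ✓.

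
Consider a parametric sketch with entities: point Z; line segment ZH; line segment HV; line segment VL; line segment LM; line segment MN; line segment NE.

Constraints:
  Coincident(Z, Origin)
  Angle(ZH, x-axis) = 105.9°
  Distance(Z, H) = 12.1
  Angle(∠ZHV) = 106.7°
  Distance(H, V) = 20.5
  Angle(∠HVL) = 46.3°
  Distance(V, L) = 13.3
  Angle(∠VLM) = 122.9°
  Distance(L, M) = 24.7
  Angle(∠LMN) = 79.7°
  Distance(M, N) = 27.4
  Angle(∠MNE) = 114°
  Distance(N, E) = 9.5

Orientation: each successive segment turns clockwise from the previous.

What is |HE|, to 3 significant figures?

22.0

Z is at the origin; ZH runs at 105.9° with length 12.1, so H = (-3.31, 11.6). ∠ZHV = 106.7° gives HV at 32.6° from the x-axis; with |HV| = 20.5, V = (14.0, 22.7). ∠HVL = 46.3° gives VL at -101° from the x-axis; with |VL| = 13.3, L = (11.4, 9.63). ∠VLM = 122.9° gives LM at -158° from the x-axis; with |LM| = 24.7, M = (-11.5, 0.458). ∠LMN = 79.7° gives MN at 102° from the x-axis; with |MN| = 27.4, N = (-17.0, 27.3). ∠MNE = 114.0° gives NE at 35.5° from the x-axis; with |NE| = 9.5, E = (-9.27, 32.8). Then |HE| = |E − H| = 22.0.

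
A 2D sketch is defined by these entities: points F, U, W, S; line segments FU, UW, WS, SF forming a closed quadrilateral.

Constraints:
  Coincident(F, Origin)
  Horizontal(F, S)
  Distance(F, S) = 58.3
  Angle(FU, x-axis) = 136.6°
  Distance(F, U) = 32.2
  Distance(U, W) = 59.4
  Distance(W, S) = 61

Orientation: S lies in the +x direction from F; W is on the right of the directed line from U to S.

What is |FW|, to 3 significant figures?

30.4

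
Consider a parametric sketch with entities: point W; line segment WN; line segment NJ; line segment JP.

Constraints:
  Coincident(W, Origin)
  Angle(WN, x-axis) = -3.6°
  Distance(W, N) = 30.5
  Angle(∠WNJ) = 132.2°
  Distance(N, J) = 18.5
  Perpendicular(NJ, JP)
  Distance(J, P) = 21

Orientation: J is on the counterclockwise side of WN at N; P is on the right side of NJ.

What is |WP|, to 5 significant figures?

58.485

W is at the origin; WN runs at -3.6° with length 30.5, so N = 30.5·(cos -3.6°, sin -3.6°) = (30.440, -1.9151). ∠WNJ = 132.2°, so NJ runs at -3.6° + (180° − 132.2°) = 44.200° from the x-axis; with |NJ| = 18.5, J = N + 18.5·(cos 44.200°, sin 44.200°) = (43.703, 10.982). The perpendicularity gives JP at right angles to NJ; with |JP| = 21.0 on the right of NJ, P = J + 21.0·(0.69717, -0.71691) = (58.343, -4.0727). Then |WP| = |P − W| = 58.485.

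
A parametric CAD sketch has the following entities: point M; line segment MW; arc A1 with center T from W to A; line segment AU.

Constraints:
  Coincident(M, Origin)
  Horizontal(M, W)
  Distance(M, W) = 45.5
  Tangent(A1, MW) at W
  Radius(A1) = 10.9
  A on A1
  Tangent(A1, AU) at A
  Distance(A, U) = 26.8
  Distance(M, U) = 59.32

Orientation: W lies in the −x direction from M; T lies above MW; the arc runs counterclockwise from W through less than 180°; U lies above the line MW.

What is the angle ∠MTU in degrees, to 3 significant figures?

100°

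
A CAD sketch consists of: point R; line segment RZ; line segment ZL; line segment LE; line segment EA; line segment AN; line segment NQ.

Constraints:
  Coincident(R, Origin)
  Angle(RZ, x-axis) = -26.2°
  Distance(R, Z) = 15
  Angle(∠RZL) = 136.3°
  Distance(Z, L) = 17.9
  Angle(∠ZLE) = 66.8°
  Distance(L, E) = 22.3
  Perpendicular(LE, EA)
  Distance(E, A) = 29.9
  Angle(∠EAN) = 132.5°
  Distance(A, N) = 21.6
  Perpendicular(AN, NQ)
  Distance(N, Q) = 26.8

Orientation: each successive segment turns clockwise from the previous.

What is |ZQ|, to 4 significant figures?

20.53

R is at the origin; RZ runs at -26.2° with length 15.0, so Z = (13.46, -6.623). ∠RZL = 136.3° gives ZL at -69.90° from the x-axis; with |ZL| = 17.9, L = (19.61, -23.43). ∠ZLE = 66.8° gives LE at 176.9° from the x-axis; with |LE| = 22.3, E = (-2.657, -22.23). The perpendicularity gives EA at right angles to LE, so EA runs at 86.90°; with |EA| = 29.9, A = (-1.040, 7.630). ∠EAN = 132.5° gives AN at 39.40° from the x-axis; with |AN| = 21.6, N = (15.65, 21.34). AN ⟂ NQ, so NQ runs at -50.60°; with |NQ| = 26.8, Q = (32.66, 0.6307). Then |ZQ| = |Q − Z| = 20.53.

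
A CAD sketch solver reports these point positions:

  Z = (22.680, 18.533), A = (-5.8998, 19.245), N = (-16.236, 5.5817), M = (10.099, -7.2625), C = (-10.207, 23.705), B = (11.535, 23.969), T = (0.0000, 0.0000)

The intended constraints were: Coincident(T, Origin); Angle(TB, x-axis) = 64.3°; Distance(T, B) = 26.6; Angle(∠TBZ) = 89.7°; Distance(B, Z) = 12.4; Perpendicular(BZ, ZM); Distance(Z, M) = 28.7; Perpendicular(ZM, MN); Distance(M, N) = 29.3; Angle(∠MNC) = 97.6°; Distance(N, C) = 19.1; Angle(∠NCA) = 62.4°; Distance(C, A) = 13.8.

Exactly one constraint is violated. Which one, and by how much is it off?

Distance(C, A) = 13.8 — off by 7.60.

T = (0.00, 0.00) ✓; TB at 64.30° ✓; |TB| = 26.60 ✓; ∠TBZ = 89.70° ✓; |BZ| = 12.40 ✓; ∠(BZ, ZM) = 90.00° ✓; |ZM| = 28.70 ✓; ∠(ZM, MN) = 90.00° ✓; |MN| = 29.30 ✓; ∠MNC = 97.60° ✓; |NC| = 19.10 ✓; ∠NCA = 62.40° ✓; |CA| = 6.200 ✗.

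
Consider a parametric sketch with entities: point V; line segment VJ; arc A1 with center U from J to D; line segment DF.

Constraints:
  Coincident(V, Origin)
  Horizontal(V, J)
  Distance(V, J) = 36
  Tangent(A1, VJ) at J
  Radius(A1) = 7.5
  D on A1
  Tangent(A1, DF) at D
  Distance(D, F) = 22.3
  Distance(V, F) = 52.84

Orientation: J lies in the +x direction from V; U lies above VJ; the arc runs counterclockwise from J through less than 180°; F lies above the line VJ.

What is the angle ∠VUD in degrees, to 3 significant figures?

168°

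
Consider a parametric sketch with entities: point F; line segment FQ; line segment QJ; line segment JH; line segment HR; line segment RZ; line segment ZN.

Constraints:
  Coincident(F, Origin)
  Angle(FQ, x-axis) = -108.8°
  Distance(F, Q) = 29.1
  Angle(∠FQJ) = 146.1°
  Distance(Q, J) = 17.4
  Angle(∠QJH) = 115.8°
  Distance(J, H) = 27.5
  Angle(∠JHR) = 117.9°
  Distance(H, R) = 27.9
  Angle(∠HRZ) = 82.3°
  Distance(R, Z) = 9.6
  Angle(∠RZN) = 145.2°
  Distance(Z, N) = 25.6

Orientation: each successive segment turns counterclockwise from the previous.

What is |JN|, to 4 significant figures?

22.56

∠HRZ = 82.3° gives RZ at 149.1° from the x-axis; with |RZ| = 9.6, Z = (31.35, -22.72). ∠RZN = 145.2° gives ZN at -176.1° from the x-axis; with |ZN| = 25.6, N = (5.805, -24.46). Then |JN| = |N − J| = 22.56.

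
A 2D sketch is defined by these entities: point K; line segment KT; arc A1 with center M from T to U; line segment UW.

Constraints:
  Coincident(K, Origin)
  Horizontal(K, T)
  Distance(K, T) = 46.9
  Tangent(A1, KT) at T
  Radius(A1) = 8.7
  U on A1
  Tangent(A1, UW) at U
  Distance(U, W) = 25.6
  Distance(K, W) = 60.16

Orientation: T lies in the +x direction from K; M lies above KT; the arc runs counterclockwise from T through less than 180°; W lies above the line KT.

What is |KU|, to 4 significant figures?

56.37

Checks: |MU| = 8.700 ✓; ∠(MU, UW) = 90.00° ✓; |UW| = 25.60 ✓; |KW| = 60.16 ✓.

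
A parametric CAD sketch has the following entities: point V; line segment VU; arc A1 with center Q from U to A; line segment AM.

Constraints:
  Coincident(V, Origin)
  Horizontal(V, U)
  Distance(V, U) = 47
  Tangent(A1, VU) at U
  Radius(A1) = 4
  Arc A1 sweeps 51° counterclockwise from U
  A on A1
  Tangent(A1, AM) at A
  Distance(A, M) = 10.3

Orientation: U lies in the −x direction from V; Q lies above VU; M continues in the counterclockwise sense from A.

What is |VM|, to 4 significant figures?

38.59

V is at the origin; V and U share the same y with |VU| = 47.0 and U on the −x side, so U = (-47.00, 0.000). Since A1 is tangent to VU there, QU ⟂ VU, so Q = U + (0, 4) = (-47.00, 4.000). On A1, U sits at bearing -90° from Q; a 51° counterclockwise sweep puts A at bearing -39°, so A = Q + 4.0·(cos -39°, sin -39°) = (-43.89, 1.483). The tangent condition forces QA to be normal to AM, so AM runs along (−sin -39°, cos -39°); with |AM| = 10.3, M = (-37.41, 9.487). Then |VM| = |M − V| = 38.59.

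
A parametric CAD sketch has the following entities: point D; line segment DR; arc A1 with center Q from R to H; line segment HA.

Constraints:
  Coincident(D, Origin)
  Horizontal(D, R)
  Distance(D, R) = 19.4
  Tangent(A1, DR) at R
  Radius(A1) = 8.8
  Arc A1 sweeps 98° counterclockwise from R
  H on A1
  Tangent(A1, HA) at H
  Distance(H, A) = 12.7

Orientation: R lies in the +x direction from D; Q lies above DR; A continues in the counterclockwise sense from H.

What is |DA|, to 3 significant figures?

34.7

D is at the origin; DR is horizontal with |DR| = 19.4 and R on the +x side, so R = (19.4, 0.00). Since A1 is tangent to DR there, QR ⟂ DR, so Q = R + (0, 8.8) = (19.4, 8.80). On A1, R sits at bearing -90° from Q; a 98° counterclockwise sweep puts H at bearing 8°, so H = Q + 8.8·(cos 8°, sin 8°) = (28.1, 10.0). The tangent condition forces QH to be normal to HA, so HA runs along (−sin 8°, cos 8°); with |HA| = 12.7, A = (26.3, 22.6). Then |DA| = |A − D| = 34.7.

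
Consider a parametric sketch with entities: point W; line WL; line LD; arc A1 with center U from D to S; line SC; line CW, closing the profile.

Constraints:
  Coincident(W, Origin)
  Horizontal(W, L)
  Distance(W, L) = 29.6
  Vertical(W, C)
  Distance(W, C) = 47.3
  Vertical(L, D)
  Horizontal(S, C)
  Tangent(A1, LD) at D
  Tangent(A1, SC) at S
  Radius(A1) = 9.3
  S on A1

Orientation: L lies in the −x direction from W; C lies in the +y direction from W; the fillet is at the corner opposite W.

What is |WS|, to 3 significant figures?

51.5

W is at the origin; WL is horizontal with |WL| = 29.6 and L on the −x side, so L = (-29.6, 0.00). WC is vertical with |WC| = 47.3 and C on the +y side, so C = (0.00, 47.3). The virtual corner opposite W is at (-29.6, 47.3). A1 meets LD tangentially, so UD is at right angles to LD and since A1 is tangent to SC there, US ⟂ SC, with radius 9.3, so the center U sits 9.3 in from both sides at U = (-20.3, 38.0). That places the tangent points at D = (-29.6, 38.0) on LD and S = (-20.3, 47.3) on SC. Then |WS| = |S − W| = 51.5.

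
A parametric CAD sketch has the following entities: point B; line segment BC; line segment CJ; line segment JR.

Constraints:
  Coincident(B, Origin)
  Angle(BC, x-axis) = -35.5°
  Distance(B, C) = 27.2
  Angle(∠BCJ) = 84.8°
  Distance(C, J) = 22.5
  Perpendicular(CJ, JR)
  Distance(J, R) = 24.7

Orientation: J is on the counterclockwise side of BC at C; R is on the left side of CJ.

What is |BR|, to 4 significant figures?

20.18

B is at the origin; BC runs at -35.5° with length 27.2, so C = 27.2·(cos -35.5°, sin -35.5°) = (22.14, -15.80). ∠BCJ = 84.8°, so CJ runs at -35.5° + (180° − 84.8°) = 59.70° from the x-axis; with |CJ| = 22.5, J = C + 22.5·(cos 59.70°, sin 59.70°) = (33.50, 3.631). The perpendicularity gives JR at right angles to CJ; with |JR| = 24.7 on the left of CJ, R = J + 24.7·(-0.8634, 0.5045) = (12.17, 16.09). Then |BR| = |R − B| = 20.18.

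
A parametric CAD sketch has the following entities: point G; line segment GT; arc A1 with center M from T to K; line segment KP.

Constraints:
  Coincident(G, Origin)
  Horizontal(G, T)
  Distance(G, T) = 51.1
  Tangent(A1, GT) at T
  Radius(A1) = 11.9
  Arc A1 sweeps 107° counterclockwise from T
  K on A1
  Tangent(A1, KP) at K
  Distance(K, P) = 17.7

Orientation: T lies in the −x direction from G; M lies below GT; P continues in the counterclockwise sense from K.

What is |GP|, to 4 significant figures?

65.78

G is at the origin; GT is horizontal with |GT| = 51.1 and T on the −x side, so T = (-51.10, 0.000). A1 meets GT tangentially, so MT is at right angles to GT, so M = T + (0, -11.9) = (-51.10, -11.90). On A1, T sits at bearing 90° from M; a 107° counterclockwise sweep puts K at bearing 197°, so K = M + 11.9·(cos 197°, sin 197°) = (-62.48, -15.38). The tangent condition forces MK to be normal to KP, so KP runs along (−sin 197°, cos 197°); with |KP| = 17.7, P = (-57.31, -32.31). Then |GP| = |P − G| = 65.78.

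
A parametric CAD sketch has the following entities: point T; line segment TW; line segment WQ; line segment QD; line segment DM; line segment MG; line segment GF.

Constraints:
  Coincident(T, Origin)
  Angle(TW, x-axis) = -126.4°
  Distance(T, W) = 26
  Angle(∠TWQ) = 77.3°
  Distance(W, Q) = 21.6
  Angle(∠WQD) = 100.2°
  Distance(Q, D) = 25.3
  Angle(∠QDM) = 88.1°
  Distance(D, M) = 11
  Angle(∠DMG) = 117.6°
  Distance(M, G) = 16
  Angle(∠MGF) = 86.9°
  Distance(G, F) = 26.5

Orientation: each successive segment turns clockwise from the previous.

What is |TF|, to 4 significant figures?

34.45

T is at the origin; TW runs at -126.4° with length 26.0, so W = (-15.43, -20.93). ∠TWQ = 77.3° gives WQ at 130.9° from the x-axis; with |WQ| = 21.6, Q = (-29.57, -4.601). ∠WQD = 100.2° gives QD at 51.10° from the x-axis; with |QD| = 25.3, D = (-13.68, 15.09). ∠QDM = 88.1° gives DM at -40.80° from the x-axis; with |DM| = 11.0, M = (-5.357, 7.901). ∠DMG = 117.6° gives MG at -103.2° from the x-axis; with |MG| = 16.0, G = (-9.010, -7.676). ∠MGF = 86.9° gives GF at 163.7° from the x-axis; with |GF| = 26.5, F = (-34.45, -0.2385). Then |TF| = |F − T| = 34.45.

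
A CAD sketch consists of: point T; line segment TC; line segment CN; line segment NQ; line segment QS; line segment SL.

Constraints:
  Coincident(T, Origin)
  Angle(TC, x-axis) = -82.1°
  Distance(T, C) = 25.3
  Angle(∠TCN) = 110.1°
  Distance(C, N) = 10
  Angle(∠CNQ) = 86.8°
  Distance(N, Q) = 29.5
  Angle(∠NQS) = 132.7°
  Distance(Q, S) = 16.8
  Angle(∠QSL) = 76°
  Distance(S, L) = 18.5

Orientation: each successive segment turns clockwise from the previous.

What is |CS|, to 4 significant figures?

40.40

T is at the origin; TC runs at -82.1° with length 25.3, so C = (3.477, -25.06). ∠TCN = 110.1° gives CN at -152.0° from the x-axis; with |CN| = 10.0, N = (-5.352, -29.75). ∠CNQ = 86.8° gives NQ at 114.8° from the x-axis; with |NQ| = 29.5, Q = (-17.73, -2.975). ∠NQS = 132.7° gives QS at 67.50° from the x-axis; with |QS| = 16.8, S = (-11.30, 12.55). Then |CS| = |S − C| = 40.40.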